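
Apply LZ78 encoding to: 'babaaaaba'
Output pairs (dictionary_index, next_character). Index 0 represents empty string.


LZ78 encoding steps:
Dictionary: {0: ''}
Step 1: w='' (idx 0), next='b' -> output (0, 'b'), add 'b' as idx 1
Step 2: w='' (idx 0), next='a' -> output (0, 'a'), add 'a' as idx 2
Step 3: w='b' (idx 1), next='a' -> output (1, 'a'), add 'ba' as idx 3
Step 4: w='a' (idx 2), next='a' -> output (2, 'a'), add 'aa' as idx 4
Step 5: w='a' (idx 2), next='b' -> output (2, 'b'), add 'ab' as idx 5
Step 6: w='a' (idx 2), end of input -> output (2, '')


Encoded: [(0, 'b'), (0, 'a'), (1, 'a'), (2, 'a'), (2, 'b'), (2, '')]


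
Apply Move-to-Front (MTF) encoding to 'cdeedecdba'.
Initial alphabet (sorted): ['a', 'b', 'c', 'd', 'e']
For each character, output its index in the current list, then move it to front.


MTF encoding:
'c': index 2 in ['a', 'b', 'c', 'd', 'e'] -> ['c', 'a', 'b', 'd', 'e']
'd': index 3 in ['c', 'a', 'b', 'd', 'e'] -> ['d', 'c', 'a', 'b', 'e']
'e': index 4 in ['d', 'c', 'a', 'b', 'e'] -> ['e', 'd', 'c', 'a', 'b']
'e': index 0 in ['e', 'd', 'c', 'a', 'b'] -> ['e', 'd', 'c', 'a', 'b']
'd': index 1 in ['e', 'd', 'c', 'a', 'b'] -> ['d', 'e', 'c', 'a', 'b']
'e': index 1 in ['d', 'e', 'c', 'a', 'b'] -> ['e', 'd', 'c', 'a', 'b']
'c': index 2 in ['e', 'd', 'c', 'a', 'b'] -> ['c', 'e', 'd', 'a', 'b']
'd': index 2 in ['c', 'e', 'd', 'a', 'b'] -> ['d', 'c', 'e', 'a', 'b']
'b': index 4 in ['d', 'c', 'e', 'a', 'b'] -> ['b', 'd', 'c', 'e', 'a']
'a': index 4 in ['b', 'd', 'c', 'e', 'a'] -> ['a', 'b', 'd', 'c', 'e']


Output: [2, 3, 4, 0, 1, 1, 2, 2, 4, 4]


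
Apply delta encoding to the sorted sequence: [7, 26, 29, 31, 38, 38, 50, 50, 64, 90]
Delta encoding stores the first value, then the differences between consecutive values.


First value: 7
Deltas:
  26 - 7 = 19
  29 - 26 = 3
  31 - 29 = 2
  38 - 31 = 7
  38 - 38 = 0
  50 - 38 = 12
  50 - 50 = 0
  64 - 50 = 14
  90 - 64 = 26


Delta encoded: [7, 19, 3, 2, 7, 0, 12, 0, 14, 26]


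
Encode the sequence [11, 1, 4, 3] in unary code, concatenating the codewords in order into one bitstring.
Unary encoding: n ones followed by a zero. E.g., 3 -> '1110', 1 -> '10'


Encode each number as n ones followed by a terminating 0:
  11 -> 111111111110 (12 bits)
  1 -> 10 (2 bits)
  4 -> 11110 (5 bits)
  3 -> 1110 (4 bits)
Total length = 12 + 2 + 5 + 4 = 23 bits.

Unary([11, 1, 4, 3]) = 11111111111010111101110 (23 bits)


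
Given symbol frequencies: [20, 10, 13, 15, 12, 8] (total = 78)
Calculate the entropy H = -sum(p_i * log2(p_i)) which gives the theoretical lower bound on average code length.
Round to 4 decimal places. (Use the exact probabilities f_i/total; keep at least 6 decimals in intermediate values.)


Per-symbol terms -p_i * log2(p_i) with p_i = f_i/78:
  p = 20/78 = 0.256410: log2(p) = -1.963474, -p*log2(p) = 0.503455
  p = 10/78 = 0.128205: log2(p) = -2.963474, -p*log2(p) = 0.379933
  p = 13/78 = 0.166667: log2(p) = -2.584963, -p*log2(p) = 0.430827
  p = 15/78 = 0.192308: log2(p) = -2.378512, -p*log2(p) = 0.457406
  p = 12/78 = 0.153846: log2(p) = -2.700440, -p*log2(p) = 0.415452
  p = 8/78 = 0.102564: log2(p) = -3.285402, -p*log2(p) = 0.336964
H = 0.503455 + 0.379933 + 0.430827 + 0.457406 + 0.415452 + 0.336964 = 2.524037

H = 2.524 bits/symbol


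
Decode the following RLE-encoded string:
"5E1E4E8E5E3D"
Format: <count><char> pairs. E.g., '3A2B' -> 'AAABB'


Expanding each <count><char> pair:
  5E -> 'EEEEE'
  1E -> 'E'
  4E -> 'EEEE'
  8E -> 'EEEEEEEE'
  5E -> 'EEEEE'
  3D -> 'DDD'

Decoded = EEEEEEEEEEEEEEEEEEEEEEEDDD


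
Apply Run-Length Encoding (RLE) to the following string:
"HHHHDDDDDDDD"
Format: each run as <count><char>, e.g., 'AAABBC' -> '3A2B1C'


Scanning runs left to right:
  i=0: run of 'H' x 4 -> '4H'
  i=4: run of 'D' x 8 -> '8D'

RLE = 4H8D


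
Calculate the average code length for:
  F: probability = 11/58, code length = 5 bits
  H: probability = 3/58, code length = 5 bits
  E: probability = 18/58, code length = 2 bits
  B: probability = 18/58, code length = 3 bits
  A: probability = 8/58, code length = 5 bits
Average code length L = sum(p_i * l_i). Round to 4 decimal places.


Weighted contributions p_i * l_i:
  F: (11/58) * 5 = 55/58
  H: (3/58) * 5 = 15/58
  E: (18/58) * 2 = 36/58
  B: (18/58) * 3 = 54/58
  A: (8/58) * 5 = 40/58
Sum = (55 + 15 + 36 + 54 + 40)/58 = 200/58

L = 200/58 = 3.4483 bits/symbol


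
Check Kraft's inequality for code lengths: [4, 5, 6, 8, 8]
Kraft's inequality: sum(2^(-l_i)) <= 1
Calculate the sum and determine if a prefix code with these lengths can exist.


Sum = 2^(-4) + 2^(-5) + 2^(-6) + 2^(-8) + 2^(-8)
    = 0.0625 + 0.03125 + 0.015625 + 0.00390625 + 0.00390625
    = 30/256 = 0.1171875
Since 0.1171875 <= 1, Kraft's inequality IS satisfied.
A prefix code with these lengths CAN exist.

Kraft sum = 0.1171875. Satisfied.


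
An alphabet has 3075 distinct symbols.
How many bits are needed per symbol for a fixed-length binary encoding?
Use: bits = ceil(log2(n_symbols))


log2(3075) = 11.5864
Bracket: 2^11 = 2048 < 3075 <= 2^12 = 4096
So ceil(log2(3075)) = 12

bits = ceil(log2(3075)) = ceil(11.5864) = 12 bits


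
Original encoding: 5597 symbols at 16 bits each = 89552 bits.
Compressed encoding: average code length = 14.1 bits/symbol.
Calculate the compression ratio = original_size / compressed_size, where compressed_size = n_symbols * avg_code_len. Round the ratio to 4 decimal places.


original_size = n_symbols * orig_bits = 5597 * 16 = 89552 bits
compressed_size = n_symbols * avg_code_len = 5597 * 14.1 = 78917.7 bits
ratio = original_size / compressed_size = 89552 / 78917.7 = 1.1348

Compression ratio = 1.1348


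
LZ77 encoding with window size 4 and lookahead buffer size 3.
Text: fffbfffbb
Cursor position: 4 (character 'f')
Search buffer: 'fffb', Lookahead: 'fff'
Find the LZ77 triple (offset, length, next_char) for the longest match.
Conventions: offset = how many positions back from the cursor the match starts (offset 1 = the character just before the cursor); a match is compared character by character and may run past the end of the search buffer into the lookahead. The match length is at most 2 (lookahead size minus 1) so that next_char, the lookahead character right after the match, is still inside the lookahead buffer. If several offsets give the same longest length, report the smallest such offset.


Try each offset into the search buffer:
  offset=1 (pos 3, char 'b'): match length 0
  offset=2 (pos 2, char 'f'): match length 1
  offset=3 (pos 1, char 'f'): match length 2
  offset=4 (pos 0, char 'f'): match length 2
Longest match has length 2, found at offsets 3, 4; take the smallest, offset 3.
next_char = character at position 4 + 2 = 6 -> 'f'

Best match: offset=3, length=2 (matching 'ff' starting at position 1)
LZ77 triple: (3, 2, 'f')


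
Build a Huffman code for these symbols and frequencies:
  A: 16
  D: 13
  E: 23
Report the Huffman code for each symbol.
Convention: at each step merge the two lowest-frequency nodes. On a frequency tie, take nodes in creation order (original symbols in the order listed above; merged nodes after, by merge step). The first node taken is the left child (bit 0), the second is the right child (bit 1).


Huffman tree construction:
Step 1: Merge D(13) + A(16) = 29
Step 2: Merge E(23) + (D+A)(29) = 52
Read each symbol's code off the tree from the root (left child = 0, right child = 1).

Codes:
  A: 11 (length 2)
  D: 10 (length 2)
  E: 0 (length 1)
Average code length: 81/52 = 1.5577 bits/symbol


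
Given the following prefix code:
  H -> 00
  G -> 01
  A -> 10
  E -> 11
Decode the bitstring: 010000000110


Decoding step by step:
Bits 01 -> G
Bits 00 -> H
Bits 00 -> H
Bits 00 -> H
Bits 01 -> G
Bits 10 -> A


Decoded message: GHHHGA


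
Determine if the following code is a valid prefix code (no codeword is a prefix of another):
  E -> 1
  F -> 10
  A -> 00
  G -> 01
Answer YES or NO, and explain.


Checking each pair (does one codeword prefix another?):
  E='1' vs F='10': prefix -- VIOLATION

NO -- this is NOT a valid prefix code. E (1) is a prefix of F (10).


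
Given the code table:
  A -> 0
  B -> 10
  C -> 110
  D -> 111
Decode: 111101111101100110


Decoding:
111 -> D
10 -> B
111 -> D
110 -> C
110 -> C
0 -> A
110 -> C


Result: DBDCCAC


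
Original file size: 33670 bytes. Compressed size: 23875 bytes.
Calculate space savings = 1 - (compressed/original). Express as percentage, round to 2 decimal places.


ratio = compressed/original = 23875/33670 = 0.709088
savings = 1 - ratio = 1 - 0.709088 = 0.290912
as a percentage: 0.290912 * 100 = 29.09%

Space savings = 1 - 23875/33670 = 29.09%


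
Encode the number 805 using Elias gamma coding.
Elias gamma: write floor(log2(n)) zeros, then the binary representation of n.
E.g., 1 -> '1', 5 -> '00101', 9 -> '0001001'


num_bits = floor(log2(805)) + 1 = 10
leading_zeros = num_bits - 1 = 9
binary(805) = 1100100101

Elias gamma(805) = '000000000' + '1100100101' = 0000000001100100101 (19 bits)


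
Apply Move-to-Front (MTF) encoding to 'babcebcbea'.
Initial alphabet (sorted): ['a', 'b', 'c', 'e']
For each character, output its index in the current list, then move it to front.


MTF encoding:
'b': index 1 in ['a', 'b', 'c', 'e'] -> ['b', 'a', 'c', 'e']
'a': index 1 in ['b', 'a', 'c', 'e'] -> ['a', 'b', 'c', 'e']
'b': index 1 in ['a', 'b', 'c', 'e'] -> ['b', 'a', 'c', 'e']
'c': index 2 in ['b', 'a', 'c', 'e'] -> ['c', 'b', 'a', 'e']
'e': index 3 in ['c', 'b', 'a', 'e'] -> ['e', 'c', 'b', 'a']
'b': index 2 in ['e', 'c', 'b', 'a'] -> ['b', 'e', 'c', 'a']
'c': index 2 in ['b', 'e', 'c', 'a'] -> ['c', 'b', 'e', 'a']
'b': index 1 in ['c', 'b', 'e', 'a'] -> ['b', 'c', 'e', 'a']
'e': index 2 in ['b', 'c', 'e', 'a'] -> ['e', 'b', 'c', 'a']
'a': index 3 in ['e', 'b', 'c', 'a'] -> ['a', 'e', 'b', 'c']


Output: [1, 1, 1, 2, 3, 2, 2, 1, 2, 3]


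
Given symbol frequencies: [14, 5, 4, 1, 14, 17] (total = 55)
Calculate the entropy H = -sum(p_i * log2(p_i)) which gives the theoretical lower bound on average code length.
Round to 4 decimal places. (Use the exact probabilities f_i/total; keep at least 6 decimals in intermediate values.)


Per-symbol terms -p_i * log2(p_i) with p_i = f_i/55:
  p = 14/55 = 0.254545: log2(p) = -1.974005, -p*log2(p) = 0.502474
  p = 5/55 = 0.090909: log2(p) = -3.459432, -p*log2(p) = 0.314494
  p = 4/55 = 0.072727: log2(p) = -3.781360, -p*log2(p) = 0.275008
  p = 1/55 = 0.018182: log2(p) = -5.781360, -p*log2(p) = 0.105116
  p = 14/55 = 0.254545: log2(p) = -1.974005, -p*log2(p) = 0.502474
  p = 17/55 = 0.309091: log2(p) = -1.693897, -p*log2(p) = 0.523568
H = 0.502474 + 0.314494 + 0.275008 + 0.105116 + 0.502474 + 0.523568 = 2.223134

H = 2.2231 bits/symbol


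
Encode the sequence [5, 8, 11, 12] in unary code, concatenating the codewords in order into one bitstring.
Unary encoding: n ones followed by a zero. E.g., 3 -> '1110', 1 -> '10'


Encode each number as n ones followed by a terminating 0:
  5 -> 111110 (6 bits)
  8 -> 111111110 (9 bits)
  11 -> 111111111110 (12 bits)
  12 -> 1111111111110 (13 bits)
Total length = 6 + 9 + 12 + 13 = 40 bits.

Unary([5, 8, 11, 12]) = 1111101111111101111111111101111111111110 (40 bits)


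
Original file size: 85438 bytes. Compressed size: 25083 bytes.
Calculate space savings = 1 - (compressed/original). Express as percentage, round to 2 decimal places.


ratio = compressed/original = 25083/85438 = 0.293581
savings = 1 - ratio = 1 - 0.293581 = 0.706419
as a percentage: 0.706419 * 100 = 70.64%

Space savings = 1 - 25083/85438 = 70.64%


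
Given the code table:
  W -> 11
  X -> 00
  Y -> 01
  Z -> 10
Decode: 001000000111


Decoding:
00 -> X
10 -> Z
00 -> X
00 -> X
01 -> Y
11 -> W


Result: XZXXYW


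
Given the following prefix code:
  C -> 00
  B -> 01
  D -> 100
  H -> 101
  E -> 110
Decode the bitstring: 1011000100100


Decoding step by step:
Bits 101 -> H
Bits 100 -> D
Bits 01 -> B
Bits 00 -> C
Bits 100 -> D


Decoded message: HDBCD


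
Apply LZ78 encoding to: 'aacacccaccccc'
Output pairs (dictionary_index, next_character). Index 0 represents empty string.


LZ78 encoding steps:
Dictionary: {0: ''}
Step 1: w='' (idx 0), next='a' -> output (0, 'a'), add 'a' as idx 1
Step 2: w='a' (idx 1), next='c' -> output (1, 'c'), add 'ac' as idx 2
Step 3: w='ac' (idx 2), next='c' -> output (2, 'c'), add 'acc' as idx 3
Step 4: w='' (idx 0), next='c' -> output (0, 'c'), add 'c' as idx 4
Step 5: w='acc' (idx 3), next='c' -> output (3, 'c'), add 'accc' as idx 5
Step 6: w='c' (idx 4), next='c' -> output (4, 'c'), add 'cc' as idx 6


Encoded: [(0, 'a'), (1, 'c'), (2, 'c'), (0, 'c'), (3, 'c'), (4, 'c')]


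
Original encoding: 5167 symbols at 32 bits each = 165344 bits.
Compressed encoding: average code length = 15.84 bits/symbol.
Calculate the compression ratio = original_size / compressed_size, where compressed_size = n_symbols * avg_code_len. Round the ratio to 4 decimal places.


original_size = n_symbols * orig_bits = 5167 * 32 = 165344 bits
compressed_size = n_symbols * avg_code_len = 5167 * 15.84 = 81845.28 bits
ratio = original_size / compressed_size = 165344 / 81845.28 = 2.0202

Compression ratio = 2.0202


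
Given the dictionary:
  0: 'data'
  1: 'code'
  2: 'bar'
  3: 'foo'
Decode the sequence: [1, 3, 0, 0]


Look up each index in the dictionary:
  1 -> 'code'
  3 -> 'foo'
  0 -> 'data'
  0 -> 'data'

Decoded: "code foo data data"


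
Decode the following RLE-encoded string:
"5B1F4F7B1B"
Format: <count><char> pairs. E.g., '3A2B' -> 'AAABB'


Expanding each <count><char> pair:
  5B -> 'BBBBB'
  1F -> 'F'
  4F -> 'FFFF'
  7B -> 'BBBBBBB'
  1B -> 'B'

Decoded = BBBBBFFFFFBBBBBBBB


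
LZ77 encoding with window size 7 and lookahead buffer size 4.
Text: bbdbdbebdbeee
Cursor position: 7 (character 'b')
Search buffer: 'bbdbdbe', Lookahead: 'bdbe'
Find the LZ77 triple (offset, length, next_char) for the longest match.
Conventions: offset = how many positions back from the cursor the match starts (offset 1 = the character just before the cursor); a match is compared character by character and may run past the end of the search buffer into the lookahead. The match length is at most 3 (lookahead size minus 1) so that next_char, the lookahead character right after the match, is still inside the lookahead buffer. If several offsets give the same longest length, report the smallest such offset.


Try each offset into the search buffer:
  offset=1 (pos 6, char 'e'): match length 0
  offset=2 (pos 5, char 'b'): match length 1
  offset=3 (pos 4, char 'd'): match length 0
  offset=4 (pos 3, char 'b'): match length 3
  offset=5 (pos 2, char 'd'): match length 0
  offset=6 (pos 1, char 'b'): match length 3
  offset=7 (pos 0, char 'b'): match length 1
Longest match has length 3, found at offsets 4, 6; take the smallest, offset 4.
next_char = character at position 7 + 3 = 10 -> 'e'

Best match: offset=4, length=3 (matching 'bdb' starting at position 3)
LZ77 triple: (4, 3, 'e')


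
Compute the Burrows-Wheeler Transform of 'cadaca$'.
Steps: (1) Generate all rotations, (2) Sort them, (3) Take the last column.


Rotations (sorted):
  0: $cadaca -> last char: a
  1: a$cadac -> last char: c
  2: aca$cad -> last char: d
  3: adaca$c -> last char: c
  4: ca$cada -> last char: a
  5: cadaca$ -> last char: $
  6: daca$ca -> last char: a


BWT = acdca$a


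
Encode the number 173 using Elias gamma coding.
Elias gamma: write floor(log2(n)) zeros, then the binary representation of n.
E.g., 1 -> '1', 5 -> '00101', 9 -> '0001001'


num_bits = floor(log2(173)) + 1 = 8
leading_zeros = num_bits - 1 = 7
binary(173) = 10101101

Elias gamma(173) = '0000000' + '10101101' = 000000010101101 (15 bits)


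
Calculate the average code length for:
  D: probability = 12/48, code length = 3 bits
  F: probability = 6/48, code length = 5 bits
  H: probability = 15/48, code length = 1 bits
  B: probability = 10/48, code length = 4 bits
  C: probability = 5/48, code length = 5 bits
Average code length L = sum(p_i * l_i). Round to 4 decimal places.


Weighted contributions p_i * l_i:
  D: (12/48) * 3 = 36/48
  F: (6/48) * 5 = 30/48
  H: (15/48) * 1 = 15/48
  B: (10/48) * 4 = 40/48
  C: (5/48) * 5 = 25/48
Sum = (36 + 30 + 15 + 40 + 25)/48 = 146/48

L = 146/48 = 3.0417 bits/symbol


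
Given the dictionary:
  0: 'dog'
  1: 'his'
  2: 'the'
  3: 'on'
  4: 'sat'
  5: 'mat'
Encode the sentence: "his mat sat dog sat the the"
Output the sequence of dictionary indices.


Look up each word in the dictionary:
  'his' -> 1
  'mat' -> 5
  'sat' -> 4
  'dog' -> 0
  'sat' -> 4
  'the' -> 2
  'the' -> 2

Encoded: [1, 5, 4, 0, 4, 2, 2]


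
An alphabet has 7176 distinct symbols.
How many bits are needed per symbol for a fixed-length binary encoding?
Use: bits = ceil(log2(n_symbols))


log2(7176) = 12.809
Bracket: 2^12 = 4096 < 7176 <= 2^13 = 8192
So ceil(log2(7176)) = 13

bits = ceil(log2(7176)) = ceil(12.809) = 13 bits


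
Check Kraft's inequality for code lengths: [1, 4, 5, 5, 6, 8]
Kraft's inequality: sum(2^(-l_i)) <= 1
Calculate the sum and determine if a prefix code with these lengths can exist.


Sum = 2^(-1) + 2^(-4) + 2^(-5) + 2^(-5) + 2^(-6) + 2^(-8)
    = 0.5 + 0.0625 + 0.03125 + 0.03125 + 0.015625 + 0.00390625
    = 165/256 = 0.64453125
Since 0.64453125 <= 1, Kraft's inequality IS satisfied.
A prefix code with these lengths CAN exist.

Kraft sum = 0.64453125. Satisfied.


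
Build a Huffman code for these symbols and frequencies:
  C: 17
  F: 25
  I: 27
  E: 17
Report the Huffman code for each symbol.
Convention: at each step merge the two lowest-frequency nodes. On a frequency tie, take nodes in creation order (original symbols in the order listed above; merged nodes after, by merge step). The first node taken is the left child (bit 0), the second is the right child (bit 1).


Huffman tree construction:
Step 1: Merge C(17) + E(17) = 34
Step 2: Merge F(25) + I(27) = 52
Step 3: Merge (C+E)(34) + (F+I)(52) = 86
Read each symbol's code off the tree from the root (left child = 0, right child = 1).

Codes:
  C: 00 (length 2)
  F: 10 (length 2)
  I: 11 (length 2)
  E: 01 (length 2)
Average code length: 172/86 = 2.0000 bits/symbol


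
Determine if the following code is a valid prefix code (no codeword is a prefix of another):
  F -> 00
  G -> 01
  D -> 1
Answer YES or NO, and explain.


Checking each pair (does one codeword prefix another?):
  F='00' vs G='01': no prefix
  F='00' vs D='1': no prefix
  G='01' vs F='00': no prefix
  G='01' vs D='1': no prefix
  D='1' vs F='00': no prefix
  D='1' vs G='01': no prefix
No violation found over all pairs.

YES -- this is a valid prefix code. No codeword is a prefix of any other codeword.


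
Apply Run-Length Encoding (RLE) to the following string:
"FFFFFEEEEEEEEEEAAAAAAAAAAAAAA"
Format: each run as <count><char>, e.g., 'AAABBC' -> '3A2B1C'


Scanning runs left to right:
  i=0: run of 'F' x 5 -> '5F'
  i=5: run of 'E' x 10 -> '10E'
  i=15: run of 'A' x 14 -> '14A'

RLE = 5F10E14A


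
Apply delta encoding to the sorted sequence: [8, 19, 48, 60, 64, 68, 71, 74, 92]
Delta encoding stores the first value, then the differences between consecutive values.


First value: 8
Deltas:
  19 - 8 = 11
  48 - 19 = 29
  60 - 48 = 12
  64 - 60 = 4
  68 - 64 = 4
  71 - 68 = 3
  74 - 71 = 3
  92 - 74 = 18


Delta encoded: [8, 11, 29, 12, 4, 4, 3, 3, 18]


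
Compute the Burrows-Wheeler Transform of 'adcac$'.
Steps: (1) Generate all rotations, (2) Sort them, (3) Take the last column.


Rotations (sorted):
  0: $adcac -> last char: c
  1: ac$adc -> last char: c
  2: adcac$ -> last char: $
  3: c$adca -> last char: a
  4: cac$ad -> last char: d
  5: dcac$a -> last char: a


BWT = cc$ada


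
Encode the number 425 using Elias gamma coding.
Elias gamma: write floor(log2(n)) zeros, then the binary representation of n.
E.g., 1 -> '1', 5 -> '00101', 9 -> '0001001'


num_bits = floor(log2(425)) + 1 = 9
leading_zeros = num_bits - 1 = 8
binary(425) = 110101001

Elias gamma(425) = '00000000' + '110101001' = 00000000110101001 (17 bits)


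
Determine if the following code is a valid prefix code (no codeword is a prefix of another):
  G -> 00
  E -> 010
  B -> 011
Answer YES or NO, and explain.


Checking each pair (does one codeword prefix another?):
  G='00' vs E='010': no prefix
  G='00' vs B='011': no prefix
  E='010' vs G='00': no prefix
  E='010' vs B='011': no prefix
  B='011' vs G='00': no prefix
  B='011' vs E='010': no prefix
No violation found over all pairs.

YES -- this is a valid prefix code. No codeword is a prefix of any other codeword.


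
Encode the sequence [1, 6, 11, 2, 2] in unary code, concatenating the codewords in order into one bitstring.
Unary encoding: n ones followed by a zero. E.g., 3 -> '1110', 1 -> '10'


Encode each number as n ones followed by a terminating 0:
  1 -> 10 (2 bits)
  6 -> 1111110 (7 bits)
  11 -> 111111111110 (12 bits)
  2 -> 110 (3 bits)
  2 -> 110 (3 bits)
Total length = 2 + 7 + 12 + 3 + 3 = 27 bits.

Unary([1, 6, 11, 2, 2]) = 101111110111111111110110110 (27 bits)


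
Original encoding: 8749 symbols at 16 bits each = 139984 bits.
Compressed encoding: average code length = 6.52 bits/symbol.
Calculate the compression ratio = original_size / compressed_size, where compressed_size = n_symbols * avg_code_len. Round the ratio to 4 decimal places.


original_size = n_symbols * orig_bits = 8749 * 16 = 139984 bits
compressed_size = n_symbols * avg_code_len = 8749 * 6.52 = 57043.48 bits
ratio = original_size / compressed_size = 139984 / 57043.48 = 2.454

Compression ratio = 2.454


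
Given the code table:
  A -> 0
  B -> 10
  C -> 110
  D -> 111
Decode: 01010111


Decoding:
0 -> A
10 -> B
10 -> B
111 -> D


Result: ABBD


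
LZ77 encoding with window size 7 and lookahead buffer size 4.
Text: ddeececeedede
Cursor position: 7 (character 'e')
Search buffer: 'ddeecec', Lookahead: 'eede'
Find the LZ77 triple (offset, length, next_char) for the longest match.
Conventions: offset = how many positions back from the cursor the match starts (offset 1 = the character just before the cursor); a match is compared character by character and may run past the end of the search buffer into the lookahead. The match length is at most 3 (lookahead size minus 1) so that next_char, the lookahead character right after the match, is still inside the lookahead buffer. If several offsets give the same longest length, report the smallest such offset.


Try each offset into the search buffer:
  offset=1 (pos 6, char 'c'): match length 0
  offset=2 (pos 5, char 'e'): match length 1
  offset=3 (pos 4, char 'c'): match length 0
  offset=4 (pos 3, char 'e'): match length 1
  offset=5 (pos 2, char 'e'): match length 2
  offset=6 (pos 1, char 'd'): match length 0
  offset=7 (pos 0, char 'd'): match length 0
Longest match has length 2 at offset 5.
next_char = character at position 7 + 2 = 9 -> 'd'

Best match: offset=5, length=2 (matching 'ee' starting at position 2)
LZ77 triple: (5, 2, 'd')


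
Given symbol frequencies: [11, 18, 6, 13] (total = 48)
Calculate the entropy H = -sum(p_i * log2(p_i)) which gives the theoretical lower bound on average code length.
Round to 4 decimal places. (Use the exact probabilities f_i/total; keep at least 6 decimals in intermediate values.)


Per-symbol terms -p_i * log2(p_i) with p_i = f_i/48:
  p = 11/48 = 0.229167: log2(p) = -2.125531, -p*log2(p) = 0.487101
  p = 18/48 = 0.375000: log2(p) = -1.415037, -p*log2(p) = 0.530639
  p = 6/48 = 0.125000: log2(p) = -3.000000, -p*log2(p) = 0.375000
  p = 13/48 = 0.270833: log2(p) = -1.884523, -p*log2(p) = 0.510392
H = 0.487101 + 0.530639 + 0.375000 + 0.510392 = 1.903132

H = 1.9031 bits/symbol


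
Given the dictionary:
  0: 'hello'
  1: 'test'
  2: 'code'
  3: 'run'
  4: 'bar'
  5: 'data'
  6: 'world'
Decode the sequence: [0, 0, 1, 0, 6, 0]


Look up each index in the dictionary:
  0 -> 'hello'
  0 -> 'hello'
  1 -> 'test'
  0 -> 'hello'
  6 -> 'world'
  0 -> 'hello'

Decoded: "hello hello test hello world hello"


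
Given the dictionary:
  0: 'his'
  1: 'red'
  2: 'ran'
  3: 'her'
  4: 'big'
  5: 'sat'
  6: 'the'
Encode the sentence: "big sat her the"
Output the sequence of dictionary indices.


Look up each word in the dictionary:
  'big' -> 4
  'sat' -> 5
  'her' -> 3
  'the' -> 6

Encoded: [4, 5, 3, 6]


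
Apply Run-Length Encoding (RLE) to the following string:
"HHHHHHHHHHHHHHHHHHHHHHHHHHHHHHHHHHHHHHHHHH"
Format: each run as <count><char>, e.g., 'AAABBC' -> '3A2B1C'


Scanning runs left to right:
  i=0: run of 'H' x 42 -> '42H'

RLE = 42H


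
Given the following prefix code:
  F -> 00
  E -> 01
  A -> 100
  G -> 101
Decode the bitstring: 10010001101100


Decoding step by step:
Bits 100 -> A
Bits 100 -> A
Bits 01 -> E
Bits 101 -> G
Bits 100 -> A


Decoded message: AAEGA


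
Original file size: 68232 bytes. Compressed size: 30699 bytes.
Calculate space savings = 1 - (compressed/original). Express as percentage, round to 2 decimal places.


ratio = compressed/original = 30699/68232 = 0.449921
savings = 1 - ratio = 1 - 0.449921 = 0.550079
as a percentage: 0.550079 * 100 = 55.01%

Space savings = 1 - 30699/68232 = 55.01%


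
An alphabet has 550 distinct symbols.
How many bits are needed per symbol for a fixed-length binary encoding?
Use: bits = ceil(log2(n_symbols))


log2(550) = 9.1033
Bracket: 2^9 = 512 < 550 <= 2^10 = 1024
So ceil(log2(550)) = 10

bits = ceil(log2(550)) = ceil(9.1033) = 10 bits


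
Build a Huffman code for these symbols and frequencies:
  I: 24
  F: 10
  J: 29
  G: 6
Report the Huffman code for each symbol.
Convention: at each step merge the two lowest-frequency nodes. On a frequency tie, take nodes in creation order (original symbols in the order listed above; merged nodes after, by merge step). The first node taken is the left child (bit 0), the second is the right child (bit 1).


Huffman tree construction:
Step 1: Merge G(6) + F(10) = 16
Step 2: Merge (G+F)(16) + I(24) = 40
Step 3: Merge J(29) + ((G+F)+I)(40) = 69
Read each symbol's code off the tree from the root (left child = 0, right child = 1).

Codes:
  I: 11 (length 2)
  F: 101 (length 3)
  J: 0 (length 1)
  G: 100 (length 3)
Average code length: 125/69 = 1.8116 bits/symbol


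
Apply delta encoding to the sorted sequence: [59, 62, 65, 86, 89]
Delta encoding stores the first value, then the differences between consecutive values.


First value: 59
Deltas:
  62 - 59 = 3
  65 - 62 = 3
  86 - 65 = 21
  89 - 86 = 3


Delta encoded: [59, 3, 3, 21, 3]


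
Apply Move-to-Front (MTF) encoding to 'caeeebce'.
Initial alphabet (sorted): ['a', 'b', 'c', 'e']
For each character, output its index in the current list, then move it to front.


MTF encoding:
'c': index 2 in ['a', 'b', 'c', 'e'] -> ['c', 'a', 'b', 'e']
'a': index 1 in ['c', 'a', 'b', 'e'] -> ['a', 'c', 'b', 'e']
'e': index 3 in ['a', 'c', 'b', 'e'] -> ['e', 'a', 'c', 'b']
'e': index 0 in ['e', 'a', 'c', 'b'] -> ['e', 'a', 'c', 'b']
'e': index 0 in ['e', 'a', 'c', 'b'] -> ['e', 'a', 'c', 'b']
'b': index 3 in ['e', 'a', 'c', 'b'] -> ['b', 'e', 'a', 'c']
'c': index 3 in ['b', 'e', 'a', 'c'] -> ['c', 'b', 'e', 'a']
'e': index 2 in ['c', 'b', 'e', 'a'] -> ['e', 'c', 'b', 'a']


Output: [2, 1, 3, 0, 0, 3, 3, 2]


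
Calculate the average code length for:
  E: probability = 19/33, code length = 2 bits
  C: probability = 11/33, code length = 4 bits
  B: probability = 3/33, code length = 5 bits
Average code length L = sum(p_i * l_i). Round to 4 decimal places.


Weighted contributions p_i * l_i:
  E: (19/33) * 2 = 38/33
  C: (11/33) * 4 = 44/33
  B: (3/33) * 5 = 15/33
Sum = (38 + 44 + 15)/33 = 97/33

L = 97/33 = 2.9394 bits/symbol


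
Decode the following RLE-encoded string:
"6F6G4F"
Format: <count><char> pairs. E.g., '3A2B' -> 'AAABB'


Expanding each <count><char> pair:
  6F -> 'FFFFFF'
  6G -> 'GGGGGG'
  4F -> 'FFFF'

Decoded = FFFFFFGGGGGGFFFF


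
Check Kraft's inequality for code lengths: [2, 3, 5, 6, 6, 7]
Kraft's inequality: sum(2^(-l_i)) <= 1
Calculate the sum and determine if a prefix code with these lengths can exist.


Sum = 2^(-2) + 2^(-3) + 2^(-5) + 2^(-6) + 2^(-6) + 2^(-7)
    = 0.25 + 0.125 + 0.03125 + 0.015625 + 0.015625 + 0.0078125
    = 57/128 = 0.4453125
Since 0.4453125 <= 1, Kraft's inequality IS satisfied.
A prefix code with these lengths CAN exist.

Kraft sum = 0.4453125. Satisfied.


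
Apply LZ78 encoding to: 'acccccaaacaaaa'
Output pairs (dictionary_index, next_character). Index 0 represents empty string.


LZ78 encoding steps:
Dictionary: {0: ''}
Step 1: w='' (idx 0), next='a' -> output (0, 'a'), add 'a' as idx 1
Step 2: w='' (idx 0), next='c' -> output (0, 'c'), add 'c' as idx 2
Step 3: w='c' (idx 2), next='c' -> output (2, 'c'), add 'cc' as idx 3
Step 4: w='cc' (idx 3), next='a' -> output (3, 'a'), add 'cca' as idx 4
Step 5: w='a' (idx 1), next='a' -> output (1, 'a'), add 'aa' as idx 5
Step 6: w='c' (idx 2), next='a' -> output (2, 'a'), add 'ca' as idx 6
Step 7: w='aa' (idx 5), next='a' -> output (5, 'a'), add 'aaa' as idx 7


Encoded: [(0, 'a'), (0, 'c'), (2, 'c'), (3, 'a'), (1, 'a'), (2, 'a'), (5, 'a')]


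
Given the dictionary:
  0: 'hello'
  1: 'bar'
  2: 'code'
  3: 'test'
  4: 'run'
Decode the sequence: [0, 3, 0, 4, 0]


Look up each index in the dictionary:
  0 -> 'hello'
  3 -> 'test'
  0 -> 'hello'
  4 -> 'run'
  0 -> 'hello'

Decoded: "hello test hello run hello"


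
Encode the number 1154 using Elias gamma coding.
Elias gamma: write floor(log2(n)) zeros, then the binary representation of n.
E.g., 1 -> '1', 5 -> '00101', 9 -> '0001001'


num_bits = floor(log2(1154)) + 1 = 11
leading_zeros = num_bits - 1 = 10
binary(1154) = 10010000010

Elias gamma(1154) = '0000000000' + '10010000010' = 000000000010010000010 (21 bits)


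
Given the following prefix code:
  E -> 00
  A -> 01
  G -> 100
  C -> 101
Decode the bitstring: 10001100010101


Decoding step by step:
Bits 100 -> G
Bits 01 -> A
Bits 100 -> G
Bits 01 -> A
Bits 01 -> A
Bits 01 -> A


Decoded message: GAGAAA


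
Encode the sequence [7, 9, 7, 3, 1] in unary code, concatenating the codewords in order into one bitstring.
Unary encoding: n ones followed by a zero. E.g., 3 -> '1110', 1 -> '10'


Encode each number as n ones followed by a terminating 0:
  7 -> 11111110 (8 bits)
  9 -> 1111111110 (10 bits)
  7 -> 11111110 (8 bits)
  3 -> 1110 (4 bits)
  1 -> 10 (2 bits)
Total length = 8 + 10 + 8 + 4 + 2 = 32 bits.

Unary([7, 9, 7, 3, 1]) = 11111110111111111011111110111010 (32 bits)


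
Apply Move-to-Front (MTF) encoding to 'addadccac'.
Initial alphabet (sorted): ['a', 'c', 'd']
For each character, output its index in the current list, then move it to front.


MTF encoding:
'a': index 0 in ['a', 'c', 'd'] -> ['a', 'c', 'd']
'd': index 2 in ['a', 'c', 'd'] -> ['d', 'a', 'c']
'd': index 0 in ['d', 'a', 'c'] -> ['d', 'a', 'c']
'a': index 1 in ['d', 'a', 'c'] -> ['a', 'd', 'c']
'd': index 1 in ['a', 'd', 'c'] -> ['d', 'a', 'c']
'c': index 2 in ['d', 'a', 'c'] -> ['c', 'd', 'a']
'c': index 0 in ['c', 'd', 'a'] -> ['c', 'd', 'a']
'a': index 2 in ['c', 'd', 'a'] -> ['a', 'c', 'd']
'c': index 1 in ['a', 'c', 'd'] -> ['c', 'a', 'd']


Output: [0, 2, 0, 1, 1, 2, 0, 2, 1]


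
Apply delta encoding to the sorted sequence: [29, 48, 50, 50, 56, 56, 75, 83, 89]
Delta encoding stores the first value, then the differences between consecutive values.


First value: 29
Deltas:
  48 - 29 = 19
  50 - 48 = 2
  50 - 50 = 0
  56 - 50 = 6
  56 - 56 = 0
  75 - 56 = 19
  83 - 75 = 8
  89 - 83 = 6


Delta encoded: [29, 19, 2, 0, 6, 0, 19, 8, 6]


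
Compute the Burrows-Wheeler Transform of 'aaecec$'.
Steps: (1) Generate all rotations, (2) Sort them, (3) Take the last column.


Rotations (sorted):
  0: $aaecec -> last char: c
  1: aaecec$ -> last char: $
  2: aecec$a -> last char: a
  3: c$aaece -> last char: e
  4: cec$aae -> last char: e
  5: ec$aaec -> last char: c
  6: ecec$aa -> last char: a


BWT = c$aeeca


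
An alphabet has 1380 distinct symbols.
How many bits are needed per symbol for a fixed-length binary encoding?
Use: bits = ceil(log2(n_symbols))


log2(1380) = 10.4305
Bracket: 2^10 = 1024 < 1380 <= 2^11 = 2048
So ceil(log2(1380)) = 11

bits = ceil(log2(1380)) = ceil(10.4305) = 11 bits


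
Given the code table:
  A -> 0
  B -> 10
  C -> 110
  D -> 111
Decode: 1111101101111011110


Decoding:
111 -> D
110 -> C
110 -> C
111 -> D
10 -> B
111 -> D
10 -> B


Result: DCCDBDB


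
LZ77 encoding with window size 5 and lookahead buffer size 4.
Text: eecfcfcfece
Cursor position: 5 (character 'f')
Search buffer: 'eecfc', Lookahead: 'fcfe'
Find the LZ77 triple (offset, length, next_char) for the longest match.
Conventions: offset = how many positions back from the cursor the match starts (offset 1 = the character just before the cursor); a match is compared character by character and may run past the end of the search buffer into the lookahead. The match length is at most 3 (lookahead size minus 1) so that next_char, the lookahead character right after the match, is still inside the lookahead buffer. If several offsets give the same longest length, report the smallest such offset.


Try each offset into the search buffer:
  offset=1 (pos 4, char 'c'): match length 0
  offset=2 (pos 3, char 'f'): match length 3
  offset=3 (pos 2, char 'c'): match length 0
  offset=4 (pos 1, char 'e'): match length 0
  offset=5 (pos 0, char 'e'): match length 0
Longest match has length 3 at offset 2.
next_char = character at position 5 + 3 = 8 -> 'e'

Best match: offset=2, length=3 (matching 'fcf' starting at position 3)
LZ77 triple: (2, 3, 'e')


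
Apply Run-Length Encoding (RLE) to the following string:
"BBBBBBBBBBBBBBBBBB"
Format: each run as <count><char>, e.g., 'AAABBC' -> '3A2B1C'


Scanning runs left to right:
  i=0: run of 'B' x 18 -> '18B'

RLE = 18B


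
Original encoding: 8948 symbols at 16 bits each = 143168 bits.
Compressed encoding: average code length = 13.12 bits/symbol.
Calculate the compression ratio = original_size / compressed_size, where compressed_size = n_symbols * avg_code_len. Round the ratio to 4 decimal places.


original_size = n_symbols * orig_bits = 8948 * 16 = 143168 bits
compressed_size = n_symbols * avg_code_len = 8948 * 13.12 = 117397.76 bits
ratio = original_size / compressed_size = 143168 / 117397.76 = 1.2195

Compression ratio = 1.2195


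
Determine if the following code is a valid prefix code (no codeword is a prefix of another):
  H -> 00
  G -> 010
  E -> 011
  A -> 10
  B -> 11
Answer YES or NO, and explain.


Checking each pair (does one codeword prefix another?):
  H='00' vs G='010': no prefix
  H='00' vs E='011': no prefix
  H='00' vs A='10': no prefix
  H='00' vs B='11': no prefix
  G='010' vs H='00': no prefix
  G='010' vs E='011': no prefix
  G='010' vs A='10': no prefix
  G='010' vs B='11': no prefix
  E='011' vs H='00': no prefix
  E='011' vs G='010': no prefix
  E='011' vs A='10': no prefix
  E='011' vs B='11': no prefix
  A='10' vs H='00': no prefix
  A='10' vs G='010': no prefix
  A='10' vs E='011': no prefix
  A='10' vs B='11': no prefix
  B='11' vs H='00': no prefix
  B='11' vs G='010': no prefix
  B='11' vs E='011': no prefix
  B='11' vs A='10': no prefix
No violation found over all pairs.

YES -- this is a valid prefix code. No codeword is a prefix of any other codeword.


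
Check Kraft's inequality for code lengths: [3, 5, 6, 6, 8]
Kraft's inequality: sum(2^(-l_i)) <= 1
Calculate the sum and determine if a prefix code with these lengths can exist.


Sum = 2^(-3) + 2^(-5) + 2^(-6) + 2^(-6) + 2^(-8)
    = 0.125 + 0.03125 + 0.015625 + 0.015625 + 0.00390625
    = 49/256 = 0.19140625
Since 0.19140625 <= 1, Kraft's inequality IS satisfied.
A prefix code with these lengths CAN exist.

Kraft sum = 0.19140625. Satisfied.


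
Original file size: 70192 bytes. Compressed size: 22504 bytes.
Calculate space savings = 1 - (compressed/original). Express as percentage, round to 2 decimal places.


ratio = compressed/original = 22504/70192 = 0.320606
savings = 1 - ratio = 1 - 0.320606 = 0.679394
as a percentage: 0.679394 * 100 = 67.94%

Space savings = 1 - 22504/70192 = 67.94%


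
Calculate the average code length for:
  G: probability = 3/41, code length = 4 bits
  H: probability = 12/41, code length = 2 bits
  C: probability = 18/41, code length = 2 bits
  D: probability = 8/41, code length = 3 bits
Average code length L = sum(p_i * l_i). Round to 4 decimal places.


Weighted contributions p_i * l_i:
  G: (3/41) * 4 = 12/41
  H: (12/41) * 2 = 24/41
  C: (18/41) * 2 = 36/41
  D: (8/41) * 3 = 24/41
Sum = (12 + 24 + 36 + 24)/41 = 96/41

L = 96/41 = 2.3415 bits/symbol


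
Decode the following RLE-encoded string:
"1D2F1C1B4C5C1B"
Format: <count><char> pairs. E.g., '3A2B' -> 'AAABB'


Expanding each <count><char> pair:
  1D -> 'D'
  2F -> 'FF'
  1C -> 'C'
  1B -> 'B'
  4C -> 'CCCC'
  5C -> 'CCCCC'
  1B -> 'B'

Decoded = DFFCBCCCCCCCCCB


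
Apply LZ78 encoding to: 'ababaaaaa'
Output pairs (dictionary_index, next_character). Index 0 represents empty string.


LZ78 encoding steps:
Dictionary: {0: ''}
Step 1: w='' (idx 0), next='a' -> output (0, 'a'), add 'a' as idx 1
Step 2: w='' (idx 0), next='b' -> output (0, 'b'), add 'b' as idx 2
Step 3: w='a' (idx 1), next='b' -> output (1, 'b'), add 'ab' as idx 3
Step 4: w='a' (idx 1), next='a' -> output (1, 'a'), add 'aa' as idx 4
Step 5: w='aa' (idx 4), next='a' -> output (4, 'a'), add 'aaa' as idx 5


Encoded: [(0, 'a'), (0, 'b'), (1, 'b'), (1, 'a'), (4, 'a')]


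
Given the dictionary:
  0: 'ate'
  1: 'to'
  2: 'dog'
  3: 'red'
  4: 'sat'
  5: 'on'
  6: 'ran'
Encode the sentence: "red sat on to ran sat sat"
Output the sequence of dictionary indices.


Look up each word in the dictionary:
  'red' -> 3
  'sat' -> 4
  'on' -> 5
  'to' -> 1
  'ran' -> 6
  'sat' -> 4
  'sat' -> 4

Encoded: [3, 4, 5, 1, 6, 4, 4]


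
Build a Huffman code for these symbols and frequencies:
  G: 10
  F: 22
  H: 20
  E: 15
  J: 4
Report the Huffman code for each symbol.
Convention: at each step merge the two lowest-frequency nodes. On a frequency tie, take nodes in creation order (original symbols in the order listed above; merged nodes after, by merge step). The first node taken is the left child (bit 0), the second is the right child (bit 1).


Huffman tree construction:
Step 1: Merge J(4) + G(10) = 14
Step 2: Merge (J+G)(14) + E(15) = 29
Step 3: Merge H(20) + F(22) = 42
Step 4: Merge ((J+G)+E)(29) + (H+F)(42) = 71
Read each symbol's code off the tree from the root (left child = 0, right child = 1).

Codes:
  G: 001 (length 3)
  F: 11 (length 2)
  H: 10 (length 2)
  E: 01 (length 2)
  J: 000 (length 3)
Average code length: 156/71 = 2.1972 bits/symbol


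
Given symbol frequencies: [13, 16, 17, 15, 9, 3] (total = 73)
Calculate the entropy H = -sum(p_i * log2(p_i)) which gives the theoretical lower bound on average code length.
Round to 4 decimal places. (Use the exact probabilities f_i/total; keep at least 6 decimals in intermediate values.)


Per-symbol terms -p_i * log2(p_i) with p_i = f_i/73:
  p = 13/73 = 0.178082: log2(p) = -2.489385, -p*log2(p) = 0.443315
  p = 16/73 = 0.219178: log2(p) = -2.189825, -p*log2(p) = 0.479962
  p = 17/73 = 0.232877: log2(p) = -2.102362, -p*log2(p) = 0.489591
  p = 15/73 = 0.205479: log2(p) = -2.282934, -p*log2(p) = 0.469096
  p = 9/73 = 0.123288: log2(p) = -3.019900, -p*log2(p) = 0.372316
  p = 3/73 = 0.041096: log2(p) = -4.604862, -p*log2(p) = 0.189241
H = 0.443315 + 0.479962 + 0.489591 + 0.469096 + 0.372316 + 0.189241 = 2.443521

H = 2.4435 bits/symbol


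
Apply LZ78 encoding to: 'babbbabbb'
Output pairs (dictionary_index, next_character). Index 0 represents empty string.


LZ78 encoding steps:
Dictionary: {0: ''}
Step 1: w='' (idx 0), next='b' -> output (0, 'b'), add 'b' as idx 1
Step 2: w='' (idx 0), next='a' -> output (0, 'a'), add 'a' as idx 2
Step 3: w='b' (idx 1), next='b' -> output (1, 'b'), add 'bb' as idx 3
Step 4: w='b' (idx 1), next='a' -> output (1, 'a'), add 'ba' as idx 4
Step 5: w='bb' (idx 3), next='b' -> output (3, 'b'), add 'bbb' as idx 5


Encoded: [(0, 'b'), (0, 'a'), (1, 'b'), (1, 'a'), (3, 'b')]


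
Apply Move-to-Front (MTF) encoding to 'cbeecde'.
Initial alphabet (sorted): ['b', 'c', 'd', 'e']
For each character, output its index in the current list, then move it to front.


MTF encoding:
'c': index 1 in ['b', 'c', 'd', 'e'] -> ['c', 'b', 'd', 'e']
'b': index 1 in ['c', 'b', 'd', 'e'] -> ['b', 'c', 'd', 'e']
'e': index 3 in ['b', 'c', 'd', 'e'] -> ['e', 'b', 'c', 'd']
'e': index 0 in ['e', 'b', 'c', 'd'] -> ['e', 'b', 'c', 'd']
'c': index 2 in ['e', 'b', 'c', 'd'] -> ['c', 'e', 'b', 'd']
'd': index 3 in ['c', 'e', 'b', 'd'] -> ['d', 'c', 'e', 'b']
'e': index 2 in ['d', 'c', 'e', 'b'] -> ['e', 'd', 'c', 'b']


Output: [1, 1, 3, 0, 2, 3, 2]
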